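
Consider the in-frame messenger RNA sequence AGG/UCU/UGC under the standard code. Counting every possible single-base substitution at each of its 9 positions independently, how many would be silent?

6

Codon 1 (AGG, Arg): 2 synonymous substitutions.
Codon 2 (UCU, Ser): 3 synonymous substitutions.
Codon 3 (UGC, Cys): 1 synonymous substitution.
Total: 2 + 3 + 1 = 6.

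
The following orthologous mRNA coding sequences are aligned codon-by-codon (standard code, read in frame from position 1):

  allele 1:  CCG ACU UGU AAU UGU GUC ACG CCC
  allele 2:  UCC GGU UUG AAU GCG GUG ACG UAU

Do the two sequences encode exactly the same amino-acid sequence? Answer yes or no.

Codon 1: CCG Pro / UCC Ser — nonsynonymous.
Codon 2: ACU Thr / GGU Gly — nonsynonymous.
Codon 3: UGU Cys / UUG Leu — nonsynonymous.
Codon 4: AAU Asn / AAU Asn — identical.
Codon 5: UGU Cys / GCG Ala — nonsynonymous.
Codon 6: GUC Val / GUG Val — synonymous.
Codon 7: ACG Thr / ACG Thr — identical.
Codon 8: CCC Pro / UAU Tyr — nonsynonymous.
Nonsynonymous differences: 5 → different protein.

no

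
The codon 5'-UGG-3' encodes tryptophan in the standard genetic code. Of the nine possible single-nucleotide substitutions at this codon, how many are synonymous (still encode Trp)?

0

Position 1: none → 0 synonymous.
Position 2: none → 0 synonymous.
Position 3: none → 0 synonymous.
Total: 0 + 0 + 0 = 0.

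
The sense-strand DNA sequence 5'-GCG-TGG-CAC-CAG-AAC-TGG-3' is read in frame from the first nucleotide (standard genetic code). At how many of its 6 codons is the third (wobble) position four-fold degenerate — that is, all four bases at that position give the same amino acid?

1

Codon 1 GCG (Ala): third position 4-fold.
Codon 2 TGG (Trp): third position 1-fold.
Codon 3 CAC (His): third position 2-fold.
Codon 4 CAG (Gln): third position 2-fold.
Codon 5 AAC (Asn): third position 2-fold.
Codon 6 TGG (Trp): third position 1-fold.
Four-fold degenerate third positions: 1.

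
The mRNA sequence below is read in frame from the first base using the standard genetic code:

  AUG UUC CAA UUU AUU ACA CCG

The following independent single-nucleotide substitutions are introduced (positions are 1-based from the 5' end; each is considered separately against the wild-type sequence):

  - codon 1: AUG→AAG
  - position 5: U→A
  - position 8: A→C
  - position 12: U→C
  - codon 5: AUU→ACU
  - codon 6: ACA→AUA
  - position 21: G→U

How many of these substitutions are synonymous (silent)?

Codon 1: AUG (Met) → AAG (Lys) — missense.
Codon 2: UUC (Phe) → UAC (Tyr) — missense.
Codon 3: CAA (Gln) → CCA (Pro) — missense.
Codon 4: UUU (Phe) → UUC (Phe) — synonymous.
Codon 5: AUU (Ile) → ACU (Thr) — missense.
Codon 6: ACA (Thr) → AUA (Ile) — missense.
Codon 7: CCG (Pro) → CCU (Pro) — synonymous.
Synonymous: 2 of 7.

2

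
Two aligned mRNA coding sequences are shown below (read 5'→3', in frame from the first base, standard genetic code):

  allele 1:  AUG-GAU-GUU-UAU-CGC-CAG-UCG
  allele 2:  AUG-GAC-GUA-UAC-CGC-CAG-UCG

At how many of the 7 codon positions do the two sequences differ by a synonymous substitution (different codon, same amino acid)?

3

Codon 1: AUG Met / AUG Met — identical.
Codon 2: GAU Asp / GAC Asp — synonymous.
Codon 3: GUU Val / GUA Val — synonymous.
Codon 4: UAU Tyr / UAC Tyr — synonymous.
Codon 5: CGC Arg / CGC Arg — identical.
Codon 6: CAG Gln / CAG Gln — identical.
Codon 7: UCG Ser / UCG Ser — identical.
Synonymous differences: 3.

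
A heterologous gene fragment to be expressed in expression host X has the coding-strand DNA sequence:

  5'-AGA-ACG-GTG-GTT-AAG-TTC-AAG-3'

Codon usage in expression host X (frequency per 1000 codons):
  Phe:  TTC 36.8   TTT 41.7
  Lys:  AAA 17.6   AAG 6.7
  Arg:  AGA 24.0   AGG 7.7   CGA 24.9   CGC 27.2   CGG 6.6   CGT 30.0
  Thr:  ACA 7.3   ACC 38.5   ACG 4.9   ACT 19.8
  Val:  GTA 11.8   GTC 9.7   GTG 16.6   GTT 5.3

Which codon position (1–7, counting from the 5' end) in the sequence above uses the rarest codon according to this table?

Codon 1 AGA (Arg): 24.0 per 1000.
Codon 2 ACG (Thr): 4.9 per 1000.
Codon 3 GTG (Val): 16.6 per 1000.
Codon 4 GTT (Val): 5.3 per 1000.
Codon 5 AAG (Lys): 6.7 per 1000.
Codon 6 TTC (Phe): 36.8 per 1000.
Codon 7 AAG (Lys): 6.7 per 1000.
Lowest frequency is 4.9 at codon 2.

2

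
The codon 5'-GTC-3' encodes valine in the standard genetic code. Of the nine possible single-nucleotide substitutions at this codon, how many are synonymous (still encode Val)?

3

Position 1: none → 0 synonymous.
Position 2: none → 0 synonymous.
Position 3: GTT, GTA, GTG → 3 synonymous.
Total: 0 + 0 + 3 = 3.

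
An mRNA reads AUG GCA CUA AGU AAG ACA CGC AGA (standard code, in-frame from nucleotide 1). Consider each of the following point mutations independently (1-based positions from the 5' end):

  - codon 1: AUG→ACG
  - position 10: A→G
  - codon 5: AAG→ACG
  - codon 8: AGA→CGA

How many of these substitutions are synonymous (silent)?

Codon 1: AUG (Met) → ACG (Thr) — missense.
Codon 4: AGU (Ser) → GGU (Gly) — missense.
Codon 5: AAG (Lys) → ACG (Thr) — missense.
Codon 8: AGA (Arg) → CGA (Arg) — synonymous.
Synonymous: 1 of 4.

1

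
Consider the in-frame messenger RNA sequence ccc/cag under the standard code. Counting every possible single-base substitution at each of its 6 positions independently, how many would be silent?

4

Codon 1 (CCC, Pro): 3 synonymous substitutions.
Codon 2 (CAG, Gln): 1 synonymous substitution.
Total: 3 + 1 = 4.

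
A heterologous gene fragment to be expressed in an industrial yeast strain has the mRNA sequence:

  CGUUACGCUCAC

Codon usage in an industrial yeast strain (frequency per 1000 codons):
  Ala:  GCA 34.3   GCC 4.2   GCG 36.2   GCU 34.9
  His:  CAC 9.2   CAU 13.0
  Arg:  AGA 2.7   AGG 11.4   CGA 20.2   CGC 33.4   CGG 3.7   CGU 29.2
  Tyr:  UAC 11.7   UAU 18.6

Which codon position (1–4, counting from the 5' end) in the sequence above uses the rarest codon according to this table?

4

Codon 1 CGU (Arg): 29.2 per 1000.
Codon 2 UAC (Tyr): 11.7 per 1000.
Codon 3 GCU (Ala): 34.9 per 1000.
Codon 4 CAC (His): 9.2 per 1000.
Lowest frequency is 9.2 at codon 4.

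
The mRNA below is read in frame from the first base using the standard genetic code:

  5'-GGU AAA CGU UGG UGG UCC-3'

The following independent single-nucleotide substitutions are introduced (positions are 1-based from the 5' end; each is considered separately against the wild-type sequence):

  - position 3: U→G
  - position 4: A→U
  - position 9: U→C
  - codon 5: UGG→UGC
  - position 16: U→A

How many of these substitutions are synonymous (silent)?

2

Codon 1: GGU (Gly) → GGG (Gly) — synonymous.
Codon 2: AAA (Lys) → UAA (Stop) — nonsense.
Codon 3: CGU (Arg) → CGC (Arg) — synonymous.
Codon 5: UGG (Trp) → UGC (Cys) — missense.
Codon 6: UCC (Ser) → ACC (Thr) — missense.
Synonymous: 2 of 5.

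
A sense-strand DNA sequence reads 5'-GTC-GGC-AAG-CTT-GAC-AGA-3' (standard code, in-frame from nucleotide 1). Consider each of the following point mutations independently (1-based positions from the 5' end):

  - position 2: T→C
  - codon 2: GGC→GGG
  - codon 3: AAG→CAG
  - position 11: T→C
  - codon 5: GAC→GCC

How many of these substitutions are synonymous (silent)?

1

Codon 1: GTC (Val) → GCC (Ala) — missense.
Codon 2: GGC (Gly) → GGG (Gly) — synonymous.
Codon 3: AAG (Lys) → CAG (Gln) — missense.
Codon 4: CTT (Leu) → CCT (Pro) — missense.
Codon 5: GAC (Asp) → GCC (Ala) — missense.
Synonymous: 1 of 5.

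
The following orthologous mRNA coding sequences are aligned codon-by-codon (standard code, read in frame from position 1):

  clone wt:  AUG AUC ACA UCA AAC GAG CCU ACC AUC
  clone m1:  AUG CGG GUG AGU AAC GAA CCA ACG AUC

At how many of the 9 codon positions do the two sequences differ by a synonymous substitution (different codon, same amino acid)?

Codon 1: AUG Met / AUG Met — identical.
Codon 2: AUC Ile / CGG Arg — nonsynonymous.
Codon 3: ACA Thr / GUG Val — nonsynonymous.
Codon 4: UCA Ser / AGU Ser — synonymous.
Codon 5: AAC Asn / AAC Asn — identical.
Codon 6: GAG Glu / GAA Glu — synonymous.
Codon 7: CCU Pro / CCA Pro — synonymous.
Codon 8: ACC Thr / ACG Thr — synonymous.
Codon 9: AUC Ile / AUC Ile — identical.
Synonymous differences: 4.

4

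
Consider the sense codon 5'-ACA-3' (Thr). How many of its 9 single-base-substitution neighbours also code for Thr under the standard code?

3

Position 1: none → 0 synonymous.
Position 2: none → 0 synonymous.
Position 3: ACU, ACC, ACG → 3 synonymous.
Total: 0 + 0 + 3 = 3.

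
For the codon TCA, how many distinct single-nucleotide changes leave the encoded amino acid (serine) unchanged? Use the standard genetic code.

Position 1: none → 0 synonymous.
Position 2: none → 0 synonymous.
Position 3: TCT, TCC, TCG → 3 synonymous.
Total: 0 + 0 + 3 = 3.

3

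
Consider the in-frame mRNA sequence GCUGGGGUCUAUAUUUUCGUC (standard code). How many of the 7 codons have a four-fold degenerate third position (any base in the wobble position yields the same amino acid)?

Codon 1 GCU (Ala): third position 4-fold.
Codon 2 GGG (Gly): third position 4-fold.
Codon 3 GUC (Val): third position 4-fold.
Codon 4 UAU (Tyr): third position 2-fold.
Codon 5 AUU (Ile): third position 3-fold.
Codon 6 UUC (Phe): third position 2-fold.
Codon 7 GUC (Val): third position 4-fold.
Four-fold degenerate third positions: 4.

4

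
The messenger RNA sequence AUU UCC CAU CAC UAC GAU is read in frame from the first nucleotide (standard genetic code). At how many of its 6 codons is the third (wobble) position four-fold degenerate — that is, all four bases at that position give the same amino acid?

Codon 1 AUU (Ile): third position 3-fold.
Codon 2 UCC (Ser): third position 4-fold.
Codon 3 CAU (His): third position 2-fold.
Codon 4 CAC (His): third position 2-fold.
Codon 5 UAC (Tyr): third position 2-fold.
Codon 6 GAU (Asp): third position 2-fold.
Four-fold degenerate third positions: 1.

1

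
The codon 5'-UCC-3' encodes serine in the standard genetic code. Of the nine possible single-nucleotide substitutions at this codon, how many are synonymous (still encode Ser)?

Position 1: none → 0 synonymous.
Position 2: none → 0 synonymous.
Position 3: UCU, UCA, UCG → 3 synonymous.
Total: 0 + 0 + 3 = 3.

3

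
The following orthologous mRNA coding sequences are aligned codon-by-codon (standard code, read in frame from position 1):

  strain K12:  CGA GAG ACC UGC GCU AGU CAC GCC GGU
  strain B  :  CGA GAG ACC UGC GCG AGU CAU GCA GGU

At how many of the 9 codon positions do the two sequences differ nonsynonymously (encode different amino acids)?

0

Codon 1: CGA Arg / CGA Arg — identical.
Codon 2: GAG Glu / GAG Glu — identical.
Codon 3: ACC Thr / ACC Thr — identical.
Codon 4: UGC Cys / UGC Cys — identical.
Codon 5: GCU Ala / GCG Ala — synonymous.
Codon 6: AGU Ser / AGU Ser — identical.
Codon 7: CAC His / CAU His — synonymous.
Codon 8: GCC Ala / GCA Ala — synonymous.
Codon 9: GGU Gly / GGU Gly — identical.
Nonsynonymous differences: 0.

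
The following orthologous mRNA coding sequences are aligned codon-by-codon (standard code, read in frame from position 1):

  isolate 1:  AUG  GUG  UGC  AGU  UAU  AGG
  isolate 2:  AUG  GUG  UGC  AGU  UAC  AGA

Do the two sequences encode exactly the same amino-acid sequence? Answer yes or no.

Codon 1: AUG Met / AUG Met — identical.
Codon 2: GUG Val / GUG Val — identical.
Codon 3: UGC Cys / UGC Cys — identical.
Codon 4: AGU Ser / AGU Ser — identical.
Codon 5: UAU Tyr / UAC Tyr — synonymous.
Codon 6: AGG Arg / AGA Arg — synonymous.
Nonsynonymous differences: 0 → same protein.

yes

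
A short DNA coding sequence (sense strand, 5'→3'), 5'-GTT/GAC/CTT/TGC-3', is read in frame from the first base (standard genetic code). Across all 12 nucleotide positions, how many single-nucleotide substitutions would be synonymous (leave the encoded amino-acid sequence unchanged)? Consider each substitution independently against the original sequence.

Codon 1 (GTT, Val): 3 synonymous substitutions.
Codon 2 (GAC, Asp): 1 synonymous substitution.
Codon 3 (CTT, Leu): 3 synonymous substitutions.
Codon 4 (TGC, Cys): 1 synonymous substitution.
Total: 3 + 1 + 3 + 1 = 8.

8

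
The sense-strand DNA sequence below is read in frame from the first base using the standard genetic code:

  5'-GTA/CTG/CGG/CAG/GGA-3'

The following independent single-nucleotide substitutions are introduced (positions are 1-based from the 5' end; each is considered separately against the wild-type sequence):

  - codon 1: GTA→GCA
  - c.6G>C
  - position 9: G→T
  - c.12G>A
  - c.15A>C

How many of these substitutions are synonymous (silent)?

4

Codon 1: GTA (Val) → GCA (Ala) — missense.
Codon 2: CTG (Leu) → CTC (Leu) — synonymous.
Codon 3: CGG (Arg) → CGT (Arg) — synonymous.
Codon 4: CAG (Gln) → CAA (Gln) — synonymous.
Codon 5: GGA (Gly) → GGC (Gly) — synonymous.
Synonymous: 4 of 5.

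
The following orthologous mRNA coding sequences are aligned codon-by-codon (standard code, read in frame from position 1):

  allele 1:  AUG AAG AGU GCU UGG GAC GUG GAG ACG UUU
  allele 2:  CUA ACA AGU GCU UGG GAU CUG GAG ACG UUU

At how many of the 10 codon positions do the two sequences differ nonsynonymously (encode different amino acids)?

Codon 1: AUG Met / CUA Leu — nonsynonymous.
Codon 2: AAG Lys / ACA Thr — nonsynonymous.
Codon 3: AGU Ser / AGU Ser — identical.
Codon 4: GCU Ala / GCU Ala — identical.
Codon 5: UGG Trp / UGG Trp — identical.
Codon 6: GAC Asp / GAU Asp — synonymous.
Codon 7: GUG Val / CUG Leu — nonsynonymous.
Codon 8: GAG Glu / GAG Glu — identical.
Codon 9: ACG Thr / ACG Thr — identical.
Codon 10: UUU Phe / UUU Phe — identical.
Nonsynonymous differences: 3.

3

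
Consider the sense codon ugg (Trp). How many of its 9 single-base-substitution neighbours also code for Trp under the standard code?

0

Position 1: none → 0 synonymous.
Position 2: none → 0 synonymous.
Position 3: none → 0 synonymous.
Total: 0 + 0 + 0 = 0.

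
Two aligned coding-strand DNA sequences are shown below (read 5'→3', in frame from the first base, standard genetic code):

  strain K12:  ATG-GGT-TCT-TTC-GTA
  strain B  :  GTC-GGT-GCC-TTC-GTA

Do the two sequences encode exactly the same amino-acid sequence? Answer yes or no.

no

Codon 1: ATG Met / GTC Val — nonsynonymous.
Codon 2: GGT Gly / GGT Gly — identical.
Codon 3: TCT Ser / GCC Ala — nonsynonymous.
Codon 4: TTC Phe / TTC Phe — identical.
Codon 5: GTA Val / GTA Val — identical.
Nonsynonymous differences: 2 → different protein.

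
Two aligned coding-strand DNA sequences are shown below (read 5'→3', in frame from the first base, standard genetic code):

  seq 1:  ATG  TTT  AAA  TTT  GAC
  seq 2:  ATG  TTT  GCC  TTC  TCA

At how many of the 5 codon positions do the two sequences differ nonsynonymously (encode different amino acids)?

2

Codon 1: ATG Met / ATG Met — identical.
Codon 2: TTT Phe / TTT Phe — identical.
Codon 3: AAA Lys / GCC Ala — nonsynonymous.
Codon 4: TTT Phe / TTC Phe — synonymous.
Codon 5: GAC Asp / TCA Ser — nonsynonymous.
Nonsynonymous differences: 2.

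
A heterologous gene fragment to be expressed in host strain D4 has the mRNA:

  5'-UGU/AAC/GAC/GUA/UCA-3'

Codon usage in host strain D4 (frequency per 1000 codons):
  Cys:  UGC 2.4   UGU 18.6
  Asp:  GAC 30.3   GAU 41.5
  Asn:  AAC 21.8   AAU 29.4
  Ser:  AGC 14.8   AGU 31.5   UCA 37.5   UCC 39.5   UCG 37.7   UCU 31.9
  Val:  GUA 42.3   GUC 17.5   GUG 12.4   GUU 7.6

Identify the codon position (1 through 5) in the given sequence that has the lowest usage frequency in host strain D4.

Codon 1 UGU (Cys): 18.6 per 1000.
Codon 2 AAC (Asn): 21.8 per 1000.
Codon 3 GAC (Asp): 30.3 per 1000.
Codon 4 GUA (Val): 42.3 per 1000.
Codon 5 UCA (Ser): 37.5 per 1000.
Lowest frequency is 18.6 at codon 1.

1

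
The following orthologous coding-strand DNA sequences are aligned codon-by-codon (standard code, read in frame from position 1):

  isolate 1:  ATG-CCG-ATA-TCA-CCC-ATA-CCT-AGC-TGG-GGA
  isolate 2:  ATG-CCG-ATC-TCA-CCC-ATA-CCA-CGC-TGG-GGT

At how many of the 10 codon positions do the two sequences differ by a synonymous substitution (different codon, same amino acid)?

Codon 1: ATG Met / ATG Met — identical.
Codon 2: CCG Pro / CCG Pro — identical.
Codon 3: ATA Ile / ATC Ile — synonymous.
Codon 4: TCA Ser / TCA Ser — identical.
Codon 5: CCC Pro / CCC Pro — identical.
Codon 6: ATA Ile / ATA Ile — identical.
Codon 7: CCT Pro / CCA Pro — synonymous.
Codon 8: AGC Ser / CGC Arg — nonsynonymous.
Codon 9: TGG Trp / TGG Trp — identical.
Codon 10: GGA Gly / GGT Gly — synonymous.
Synonymous differences: 3.

3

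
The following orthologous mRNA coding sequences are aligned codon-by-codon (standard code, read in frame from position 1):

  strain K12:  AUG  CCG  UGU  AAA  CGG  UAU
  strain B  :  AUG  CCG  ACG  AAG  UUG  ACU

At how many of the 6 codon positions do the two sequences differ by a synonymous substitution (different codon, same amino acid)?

1

Codon 1: AUG Met / AUG Met — identical.
Codon 2: CCG Pro / CCG Pro — identical.
Codon 3: UGU Cys / ACG Thr — nonsynonymous.
Codon 4: AAA Lys / AAG Lys — synonymous.
Codon 5: CGG Arg / UUG Leu — nonsynonymous.
Codon 6: UAU Tyr / ACU Thr — nonsynonymous.
Synonymous differences: 1.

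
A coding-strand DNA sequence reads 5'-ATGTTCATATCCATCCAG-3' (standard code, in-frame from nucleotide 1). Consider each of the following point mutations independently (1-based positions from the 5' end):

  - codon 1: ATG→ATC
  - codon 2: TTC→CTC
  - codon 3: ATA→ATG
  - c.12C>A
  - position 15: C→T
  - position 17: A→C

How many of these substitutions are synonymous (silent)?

Codon 1: ATG (Met) → ATC (Ile) — missense.
Codon 2: TTC (Phe) → CTC (Leu) — missense.
Codon 3: ATA (Ile) → ATG (Met) — missense.
Codon 4: TCC (Ser) → TCA (Ser) — synonymous.
Codon 5: ATC (Ile) → ATT (Ile) — synonymous.
Codon 6: CAG (Gln) → CCG (Pro) — missense.
Synonymous: 2 of 6.

2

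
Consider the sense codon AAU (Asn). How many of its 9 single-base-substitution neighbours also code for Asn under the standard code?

Position 1: none → 0 synonymous.
Position 2: none → 0 synonymous.
Position 3: AAC → 1 synonymous.
Total: 0 + 0 + 1 = 1.

1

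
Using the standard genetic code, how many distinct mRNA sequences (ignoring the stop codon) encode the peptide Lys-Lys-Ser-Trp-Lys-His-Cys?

Lys: 2 codons.
Lys: 2 codons.
Ser: 6 codons.
Trp: 1 codon.
Lys: 2 codons.
His: 2 codons.
Cys: 2 codons.
2 × 2 × 6 × 1 × 2 × 2 × 2 = 192.

192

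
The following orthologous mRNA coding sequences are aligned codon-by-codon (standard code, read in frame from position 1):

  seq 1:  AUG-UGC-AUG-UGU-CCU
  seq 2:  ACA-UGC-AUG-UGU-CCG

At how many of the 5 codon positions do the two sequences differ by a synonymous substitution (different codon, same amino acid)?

Codon 1: AUG Met / ACA Thr — nonsynonymous.
Codon 2: UGC Cys / UGC Cys — identical.
Codon 3: AUG Met / AUG Met — identical.
Codon 4: UGU Cys / UGU Cys — identical.
Codon 5: CCU Pro / CCG Pro — synonymous.
Synonymous differences: 1.

1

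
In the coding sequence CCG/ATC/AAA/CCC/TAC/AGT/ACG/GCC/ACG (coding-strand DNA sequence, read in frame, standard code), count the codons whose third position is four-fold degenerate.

Codon 1 CCG (Pro): third position 4-fold.
Codon 2 ATC (Ile): third position 3-fold.
Codon 3 AAA (Lys): third position 2-fold.
Codon 4 CCC (Pro): third position 4-fold.
Codon 5 TAC (Tyr): third position 2-fold.
Codon 6 AGT (Ser): third position 2-fold.
Codon 7 ACG (Thr): third position 4-fold.
Codon 8 GCC (Ala): third position 4-fold.
Codon 9 ACG (Thr): third position 4-fold.
Four-fold degenerate third positions: 5.

5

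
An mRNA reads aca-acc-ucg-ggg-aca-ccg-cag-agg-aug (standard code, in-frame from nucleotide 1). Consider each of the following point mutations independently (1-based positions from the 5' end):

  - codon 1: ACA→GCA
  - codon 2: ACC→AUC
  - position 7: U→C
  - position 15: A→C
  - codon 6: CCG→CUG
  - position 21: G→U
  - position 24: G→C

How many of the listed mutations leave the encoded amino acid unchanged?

1

Codon 1: ACA (Thr) → GCA (Ala) — missense.
Codon 2: ACC (Thr) → AUC (Ile) — missense.
Codon 3: UCG (Ser) → CCG (Pro) — missense.
Codon 5: ACA (Thr) → ACC (Thr) — synonymous.
Codon 6: CCG (Pro) → CUG (Leu) — missense.
Codon 7: CAG (Gln) → CAU (His) — missense.
Codon 8: AGG (Arg) → AGC (Ser) — missense.
Synonymous: 1 of 7.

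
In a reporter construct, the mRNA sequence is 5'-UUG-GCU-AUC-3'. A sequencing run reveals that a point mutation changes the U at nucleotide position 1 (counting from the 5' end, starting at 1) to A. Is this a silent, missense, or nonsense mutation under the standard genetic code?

Position 1 falls in codon 1: UUG → Leu.
After the substitution the codon is AUG → Met.
Leu ≠ Met, so this is a missense mutation.

missense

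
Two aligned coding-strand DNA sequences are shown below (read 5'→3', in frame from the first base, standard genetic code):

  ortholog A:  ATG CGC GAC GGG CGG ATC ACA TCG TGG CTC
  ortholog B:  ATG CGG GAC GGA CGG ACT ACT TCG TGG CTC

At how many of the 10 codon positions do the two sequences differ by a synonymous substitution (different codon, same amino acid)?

Codon 1: ATG Met / ATG Met — identical.
Codon 2: CGC Arg / CGG Arg — synonymous.
Codon 3: GAC Asp / GAC Asp — identical.
Codon 4: GGG Gly / GGA Gly — synonymous.
Codon 5: CGG Arg / CGG Arg — identical.
Codon 6: ATC Ile / ACT Thr — nonsynonymous.
Codon 7: ACA Thr / ACT Thr — synonymous.
Codon 8: TCG Ser / TCG Ser — identical.
Codon 9: TGG Trp / TGG Trp — identical.
Codon 10: CTC Leu / CTC Leu — identical.
Synonymous differences: 3.

3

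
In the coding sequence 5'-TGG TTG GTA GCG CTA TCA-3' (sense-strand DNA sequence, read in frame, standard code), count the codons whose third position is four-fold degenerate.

Codon 1 TGG (Trp): third position 1-fold.
Codon 2 TTG (Leu): third position 2-fold.
Codon 3 GTA (Val): third position 4-fold.
Codon 4 GCG (Ala): third position 4-fold.
Codon 5 CTA (Leu): third position 4-fold.
Codon 6 TCA (Ser): third position 4-fold.
Four-fold degenerate third positions: 4.

4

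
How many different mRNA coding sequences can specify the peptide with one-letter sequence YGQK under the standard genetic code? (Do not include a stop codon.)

32

Tyr: 2 codons.
Gly: 4 codons.
Gln: 2 codons.
Lys: 2 codons.
2 × 4 × 2 × 2 = 32.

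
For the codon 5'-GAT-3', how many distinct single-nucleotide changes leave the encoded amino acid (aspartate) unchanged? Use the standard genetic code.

1

Position 1: none → 0 synonymous.
Position 2: none → 0 synonymous.
Position 3: GAC → 1 synonymous.
Total: 0 + 0 + 1 = 1.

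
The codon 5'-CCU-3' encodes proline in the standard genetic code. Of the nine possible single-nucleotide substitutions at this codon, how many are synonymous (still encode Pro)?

3

Position 1: none → 0 synonymous.
Position 2: none → 0 synonymous.
Position 3: CCC, CCA, CCG → 3 synonymous.
Total: 0 + 0 + 3 = 3.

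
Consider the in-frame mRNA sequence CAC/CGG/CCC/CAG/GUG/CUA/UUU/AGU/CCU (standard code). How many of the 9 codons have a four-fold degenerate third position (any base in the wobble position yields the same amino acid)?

5

Codon 1 CAC (His): third position 2-fold.
Codon 2 CGG (Arg): third position 4-fold.
Codon 3 CCC (Pro): third position 4-fold.
Codon 4 CAG (Gln): third position 2-fold.
Codon 5 GUG (Val): third position 4-fold.
Codon 6 CUA (Leu): third position 4-fold.
Codon 7 UUU (Phe): third position 2-fold.
Codon 8 AGU (Ser): third position 2-fold.
Codon 9 CCU (Pro): third position 4-fold.
Four-fold degenerate third positions: 5.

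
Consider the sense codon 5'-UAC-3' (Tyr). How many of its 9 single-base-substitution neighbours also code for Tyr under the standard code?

Position 1: none → 0 synonymous.
Position 2: none → 0 synonymous.
Position 3: UAU → 1 synonymous.
Total: 0 + 0 + 1 = 1.

1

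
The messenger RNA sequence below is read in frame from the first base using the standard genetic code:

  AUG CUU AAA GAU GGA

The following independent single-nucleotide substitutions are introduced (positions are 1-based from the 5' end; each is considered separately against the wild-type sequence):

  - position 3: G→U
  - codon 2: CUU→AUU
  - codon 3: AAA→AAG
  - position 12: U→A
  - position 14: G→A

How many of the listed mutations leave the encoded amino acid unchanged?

Codon 1: AUG (Met) → AUU (Ile) — missense.
Codon 2: CUU (Leu) → AUU (Ile) — missense.
Codon 3: AAA (Lys) → AAG (Lys) — synonymous.
Codon 4: GAU (Asp) → GAA (Glu) — missense.
Codon 5: GGA (Gly) → GAA (Glu) — missense.
Synonymous: 1 of 5.

1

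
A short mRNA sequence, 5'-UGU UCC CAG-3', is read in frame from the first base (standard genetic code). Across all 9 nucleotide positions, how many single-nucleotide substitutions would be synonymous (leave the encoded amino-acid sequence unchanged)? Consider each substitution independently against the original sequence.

Codon 1 (UGU, Cys): 1 synonymous substitution.
Codon 2 (UCC, Ser): 3 synonymous substitutions.
Codon 3 (CAG, Gln): 1 synonymous substitution.
Total: 1 + 3 + 1 = 5.

5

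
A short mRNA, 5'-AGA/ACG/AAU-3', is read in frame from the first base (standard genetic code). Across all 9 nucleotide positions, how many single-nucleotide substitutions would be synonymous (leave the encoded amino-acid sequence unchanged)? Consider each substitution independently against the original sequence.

6

Codon 1 (AGA, Arg): 2 synonymous substitutions.
Codon 2 (ACG, Thr): 3 synonymous substitutions.
Codon 3 (AAU, Asn): 1 synonymous substitution.
Total: 2 + 3 + 1 = 6.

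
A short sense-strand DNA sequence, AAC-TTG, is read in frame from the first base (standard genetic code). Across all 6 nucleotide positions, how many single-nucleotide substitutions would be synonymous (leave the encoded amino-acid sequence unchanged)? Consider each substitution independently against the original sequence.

Codon 1 (AAC, Asn): 1 synonymous substitution.
Codon 2 (TTG, Leu): 2 synonymous substitutions.
Total: 1 + 2 = 3.

3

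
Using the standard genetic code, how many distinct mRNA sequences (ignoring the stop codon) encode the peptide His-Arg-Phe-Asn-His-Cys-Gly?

768

His: 2 codons.
Arg: 6 codons.
Phe: 2 codons.
Asn: 2 codons.
His: 2 codons.
Cys: 2 codons.
Gly: 4 codons.
2 × 6 × 2 × 2 × 2 × 2 × 4 = 768.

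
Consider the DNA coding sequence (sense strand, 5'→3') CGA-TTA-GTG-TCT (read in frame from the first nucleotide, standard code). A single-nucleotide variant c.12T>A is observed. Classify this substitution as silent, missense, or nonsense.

silent

Position 12 falls in codon 4: TCT → Ser.
After the substitution the codon is TCA → Ser.
Both encode Ser, so the change is synonymous.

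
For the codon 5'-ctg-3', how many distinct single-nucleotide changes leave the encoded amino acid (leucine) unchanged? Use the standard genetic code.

4

Position 1: TTG → 1 synonymous.
Position 2: none → 0 synonymous.
Position 3: CTT, CTC, CTA → 3 synonymous.
Total: 1 + 0 + 3 = 4.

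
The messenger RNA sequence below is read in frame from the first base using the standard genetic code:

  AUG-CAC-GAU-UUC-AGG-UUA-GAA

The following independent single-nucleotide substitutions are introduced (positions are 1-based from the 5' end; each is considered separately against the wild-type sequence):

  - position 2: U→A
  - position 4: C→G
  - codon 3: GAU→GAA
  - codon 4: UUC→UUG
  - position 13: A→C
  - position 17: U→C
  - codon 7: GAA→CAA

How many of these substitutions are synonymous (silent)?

1

Codon 1: AUG (Met) → AAG (Lys) — missense.
Codon 2: CAC (His) → GAC (Asp) — missense.
Codon 3: GAU (Asp) → GAA (Glu) — missense.
Codon 4: UUC (Phe) → UUG (Leu) — missense.
Codon 5: AGG (Arg) → CGG (Arg) — synonymous.
Codon 6: UUA (Leu) → UCA (Ser) — missense.
Codon 7: GAA (Glu) → CAA (Gln) — missense.
Synonymous: 1 of 7.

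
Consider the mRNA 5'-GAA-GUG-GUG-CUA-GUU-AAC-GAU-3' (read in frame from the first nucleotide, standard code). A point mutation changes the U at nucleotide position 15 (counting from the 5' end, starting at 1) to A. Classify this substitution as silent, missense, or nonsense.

Position 15 falls in codon 5: GUU → Val.
After the substitution the codon is GUA → Val.
Both encode Val, so the change is synonymous.

silent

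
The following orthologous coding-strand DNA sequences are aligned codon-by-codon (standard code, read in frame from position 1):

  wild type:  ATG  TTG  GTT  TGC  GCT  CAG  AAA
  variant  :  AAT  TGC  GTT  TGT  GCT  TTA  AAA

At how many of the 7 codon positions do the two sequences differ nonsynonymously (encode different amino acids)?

Codon 1: ATG Met / AAT Asn — nonsynonymous.
Codon 2: TTG Leu / TGC Cys — nonsynonymous.
Codon 3: GTT Val / GTT Val — identical.
Codon 4: TGC Cys / TGT Cys — synonymous.
Codon 5: GCT Ala / GCT Ala — identical.
Codon 6: CAG Gln / TTA Leu — nonsynonymous.
Codon 7: AAA Lys / AAA Lys — identical.
Nonsynonymous differences: 3.

3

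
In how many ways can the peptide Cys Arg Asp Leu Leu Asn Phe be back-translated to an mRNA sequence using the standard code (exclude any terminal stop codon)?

Cys: 2 codons.
Arg: 6 codons.
Asp: 2 codons.
Leu: 6 codons.
Leu: 6 codons.
Asn: 2 codons.
Phe: 2 codons.
2 × 6 × 2 × 6 × 6 × 2 × 2 = 3456.

3456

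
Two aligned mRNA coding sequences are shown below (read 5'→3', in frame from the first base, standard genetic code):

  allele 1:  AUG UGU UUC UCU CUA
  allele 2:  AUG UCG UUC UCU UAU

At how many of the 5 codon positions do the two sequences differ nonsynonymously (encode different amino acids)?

2

Codon 1: AUG Met / AUG Met — identical.
Codon 2: UGU Cys / UCG Ser — nonsynonymous.
Codon 3: UUC Phe / UUC Phe — identical.
Codon 4: UCU Ser / UCU Ser — identical.
Codon 5: CUA Leu / UAU Tyr — nonsynonymous.
Nonsynonymous differences: 2.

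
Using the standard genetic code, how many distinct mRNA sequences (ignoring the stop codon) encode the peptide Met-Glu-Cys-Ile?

Met: 1 codon.
Glu: 2 codons.
Cys: 2 codons.
Ile: 3 codons.
1 × 2 × 2 × 3 = 12.

12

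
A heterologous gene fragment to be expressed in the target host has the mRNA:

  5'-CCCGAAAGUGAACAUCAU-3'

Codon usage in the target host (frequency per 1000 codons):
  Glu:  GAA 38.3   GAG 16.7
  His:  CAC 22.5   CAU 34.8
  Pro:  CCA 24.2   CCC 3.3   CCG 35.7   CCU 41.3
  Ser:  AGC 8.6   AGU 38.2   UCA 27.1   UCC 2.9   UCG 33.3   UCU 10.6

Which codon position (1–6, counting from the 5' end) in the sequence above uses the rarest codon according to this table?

1

Codon 1 CCC (Pro): 3.3 per 1000.
Codon 2 GAA (Glu): 38.3 per 1000.
Codon 3 AGU (Ser): 38.2 per 1000.
Codon 4 GAA (Glu): 38.3 per 1000.
Codon 5 CAU (His): 34.8 per 1000.
Codon 6 CAU (His): 34.8 per 1000.
Lowest frequency is 3.3 at codon 1.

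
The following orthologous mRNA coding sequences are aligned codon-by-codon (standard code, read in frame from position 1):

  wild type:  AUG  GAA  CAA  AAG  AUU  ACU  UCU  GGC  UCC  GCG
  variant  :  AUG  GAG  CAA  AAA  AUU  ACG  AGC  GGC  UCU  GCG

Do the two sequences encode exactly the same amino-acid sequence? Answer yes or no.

yes

Codon 1: AUG Met / AUG Met — identical.
Codon 2: GAA Glu / GAG Glu — synonymous.
Codon 3: CAA Gln / CAA Gln — identical.
Codon 4: AAG Lys / AAA Lys — synonymous.
Codon 5: AUU Ile / AUU Ile — identical.
Codon 6: ACU Thr / ACG Thr — synonymous.
Codon 7: UCU Ser / AGC Ser — synonymous.
Codon 8: GGC Gly / GGC Gly — identical.
Codon 9: UCC Ser / UCU Ser — synonymous.
Codon 10: GCG Ala / GCG Ala — identical.
Nonsynonymous differences: 0 → same protein.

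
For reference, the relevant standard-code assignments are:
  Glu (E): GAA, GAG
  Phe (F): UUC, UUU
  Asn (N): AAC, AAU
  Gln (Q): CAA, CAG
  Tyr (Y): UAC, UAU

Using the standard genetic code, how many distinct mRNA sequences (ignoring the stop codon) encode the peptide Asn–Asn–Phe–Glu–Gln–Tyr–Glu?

128

Asn: 2 codons.
Asn: 2 codons.
Phe: 2 codons.
Glu: 2 codons.
Gln: 2 codons.
Tyr: 2 codons.
Glu: 2 codons.
2 × 2 × 2 × 2 × 2 × 2 × 2 = 128.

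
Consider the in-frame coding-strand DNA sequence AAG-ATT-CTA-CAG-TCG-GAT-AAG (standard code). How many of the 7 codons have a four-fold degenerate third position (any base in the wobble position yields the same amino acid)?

Codon 1 AAG (Lys): third position 2-fold.
Codon 2 ATT (Ile): third position 3-fold.
Codon 3 CTA (Leu): third position 4-fold.
Codon 4 CAG (Gln): third position 2-fold.
Codon 5 TCG (Ser): third position 4-fold.
Codon 6 GAT (Asp): third position 2-fold.
Codon 7 AAG (Lys): third position 2-fold.
Four-fold degenerate third positions: 2.

2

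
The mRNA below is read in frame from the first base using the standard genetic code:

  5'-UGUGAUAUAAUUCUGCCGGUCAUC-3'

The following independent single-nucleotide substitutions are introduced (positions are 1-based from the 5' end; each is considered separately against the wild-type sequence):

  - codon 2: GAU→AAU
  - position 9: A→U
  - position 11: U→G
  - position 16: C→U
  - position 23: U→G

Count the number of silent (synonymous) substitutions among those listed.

1

Codon 2: GAU (Asp) → AAU (Asn) — missense.
Codon 3: AUA (Ile) → AUU (Ile) — synonymous.
Codon 4: AUU (Ile) → AGU (Ser) — missense.
Codon 6: CCG (Pro) → UCG (Ser) — missense.
Codon 8: AUC (Ile) → AGC (Ser) — missense.
Synonymous: 1 of 5.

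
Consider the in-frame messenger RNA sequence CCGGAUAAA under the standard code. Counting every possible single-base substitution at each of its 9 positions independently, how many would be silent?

5

Codon 1 (CCG, Pro): 3 synonymous substitutions.
Codon 2 (GAU, Asp): 1 synonymous substitution.
Codon 3 (AAA, Lys): 1 synonymous substitution.
Total: 3 + 1 + 1 = 5.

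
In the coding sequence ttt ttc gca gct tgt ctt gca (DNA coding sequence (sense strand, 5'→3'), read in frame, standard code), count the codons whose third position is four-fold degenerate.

4

Codon 1 TTT (Phe): third position 2-fold.
Codon 2 TTC (Phe): third position 2-fold.
Codon 3 GCA (Ala): third position 4-fold.
Codon 4 GCT (Ala): third position 4-fold.
Codon 5 TGT (Cys): third position 2-fold.
Codon 6 CTT (Leu): third position 4-fold.
Codon 7 GCA (Ala): third position 4-fold.
Four-fold degenerate third positions: 4.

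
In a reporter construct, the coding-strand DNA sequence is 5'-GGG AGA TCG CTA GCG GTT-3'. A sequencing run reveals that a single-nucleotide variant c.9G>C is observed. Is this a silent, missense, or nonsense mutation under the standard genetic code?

silent

Position 9 falls in codon 3: TCG → Ser.
After the substitution the codon is TCC → Ser.
Both encode Ser, so the change is synonymous.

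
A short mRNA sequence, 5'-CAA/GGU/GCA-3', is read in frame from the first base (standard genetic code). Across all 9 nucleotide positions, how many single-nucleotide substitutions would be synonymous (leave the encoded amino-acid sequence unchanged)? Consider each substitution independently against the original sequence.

Codon 1 (CAA, Gln): 1 synonymous substitution.
Codon 2 (GGU, Gly): 3 synonymous substitutions.
Codon 3 (GCA, Ala): 3 synonymous substitutions.
Total: 1 + 3 + 3 = 7.

7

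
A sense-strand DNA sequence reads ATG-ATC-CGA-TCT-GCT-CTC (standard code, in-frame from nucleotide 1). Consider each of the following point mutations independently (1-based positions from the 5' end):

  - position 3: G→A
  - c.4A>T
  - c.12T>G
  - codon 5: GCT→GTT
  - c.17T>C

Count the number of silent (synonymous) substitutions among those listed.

Codon 1: ATG (Met) → ATA (Ile) — missense.
Codon 2: ATC (Ile) → TTC (Phe) — missense.
Codon 4: TCT (Ser) → TCG (Ser) — synonymous.
Codon 5: GCT (Ala) → GTT (Val) — missense.
Codon 6: CTC (Leu) → CCC (Pro) — missense.
Synonymous: 1 of 5.

1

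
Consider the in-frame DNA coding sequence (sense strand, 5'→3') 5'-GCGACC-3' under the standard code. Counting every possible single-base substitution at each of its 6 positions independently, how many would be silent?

6

Codon 1 (GCG, Ala): 3 synonymous substitutions.
Codon 2 (ACC, Thr): 3 synonymous substitutions.
Total: 3 + 3 = 6.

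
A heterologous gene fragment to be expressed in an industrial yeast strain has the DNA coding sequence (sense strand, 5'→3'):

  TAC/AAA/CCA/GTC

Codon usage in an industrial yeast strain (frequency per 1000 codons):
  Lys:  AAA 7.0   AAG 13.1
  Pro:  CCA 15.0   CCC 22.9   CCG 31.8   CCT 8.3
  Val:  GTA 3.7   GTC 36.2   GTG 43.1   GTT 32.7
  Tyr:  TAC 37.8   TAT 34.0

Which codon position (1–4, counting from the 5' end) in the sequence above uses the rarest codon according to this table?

2

Codon 1 TAC (Tyr): 37.8 per 1000.
Codon 2 AAA (Lys): 7.0 per 1000.
Codon 3 CCA (Pro): 15.0 per 1000.
Codon 4 GTC (Val): 36.2 per 1000.
Lowest frequency is 7.0 at codon 2.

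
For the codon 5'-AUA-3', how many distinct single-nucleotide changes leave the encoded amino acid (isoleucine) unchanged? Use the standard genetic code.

2

Position 1: none → 0 synonymous.
Position 2: none → 0 synonymous.
Position 3: AUU, AUC → 2 synonymous.
Total: 0 + 0 + 2 = 2.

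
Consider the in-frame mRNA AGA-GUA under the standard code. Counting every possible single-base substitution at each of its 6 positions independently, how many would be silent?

5

Codon 1 (AGA, Arg): 2 synonymous substitutions.
Codon 2 (GUA, Val): 3 synonymous substitutions.
Total: 2 + 3 = 5.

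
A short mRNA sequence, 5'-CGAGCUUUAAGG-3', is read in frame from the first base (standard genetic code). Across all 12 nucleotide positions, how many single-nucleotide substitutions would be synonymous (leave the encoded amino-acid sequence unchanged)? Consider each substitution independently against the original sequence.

Codon 1 (CGA, Arg): 4 synonymous substitutions.
Codon 2 (GCU, Ala): 3 synonymous substitutions.
Codon 3 (UUA, Leu): 2 synonymous substitutions.
Codon 4 (AGG, Arg): 2 synonymous substitutions.
Total: 4 + 3 + 2 + 2 = 11.

11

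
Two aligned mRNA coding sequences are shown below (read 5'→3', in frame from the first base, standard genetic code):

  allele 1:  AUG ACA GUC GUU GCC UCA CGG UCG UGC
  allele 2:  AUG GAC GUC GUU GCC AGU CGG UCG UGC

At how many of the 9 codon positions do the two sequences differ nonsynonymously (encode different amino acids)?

1

Codon 1: AUG Met / AUG Met — identical.
Codon 2: ACA Thr / GAC Asp — nonsynonymous.
Codon 3: GUC Val / GUC Val — identical.
Codon 4: GUU Val / GUU Val — identical.
Codon 5: GCC Ala / GCC Ala — identical.
Codon 6: UCA Ser / AGU Ser — synonymous.
Codon 7: CGG Arg / CGG Arg — identical.
Codon 8: UCG Ser / UCG Ser — identical.
Codon 9: UGC Cys / UGC Cys — identical.
Nonsynonymous differences: 1.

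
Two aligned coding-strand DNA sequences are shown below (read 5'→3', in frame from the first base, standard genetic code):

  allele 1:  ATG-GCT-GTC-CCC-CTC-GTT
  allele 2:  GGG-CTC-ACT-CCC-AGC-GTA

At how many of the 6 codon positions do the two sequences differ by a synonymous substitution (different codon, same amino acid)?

1

Codon 1: ATG Met / GGG Gly — nonsynonymous.
Codon 2: GCT Ala / CTC Leu — nonsynonymous.
Codon 3: GTC Val / ACT Thr — nonsynonymous.
Codon 4: CCC Pro / CCC Pro — identical.
Codon 5: CTC Leu / AGC Ser — nonsynonymous.
Codon 6: GTT Val / GTA Val — synonymous.
Synonymous differences: 1.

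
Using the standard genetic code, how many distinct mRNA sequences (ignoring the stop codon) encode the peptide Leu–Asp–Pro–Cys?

Leu: 6 codons.
Asp: 2 codons.
Pro: 4 codons.
Cys: 2 codons.
6 × 2 × 4 × 2 = 96.

96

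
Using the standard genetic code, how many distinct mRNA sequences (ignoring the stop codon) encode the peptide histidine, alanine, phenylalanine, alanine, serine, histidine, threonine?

His: 2 codons.
Ala: 4 codons.
Phe: 2 codons.
Ala: 4 codons.
Ser: 6 codons.
His: 2 codons.
Thr: 4 codons.
2 × 4 × 2 × 4 × 6 × 2 × 4 = 3072.

3072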